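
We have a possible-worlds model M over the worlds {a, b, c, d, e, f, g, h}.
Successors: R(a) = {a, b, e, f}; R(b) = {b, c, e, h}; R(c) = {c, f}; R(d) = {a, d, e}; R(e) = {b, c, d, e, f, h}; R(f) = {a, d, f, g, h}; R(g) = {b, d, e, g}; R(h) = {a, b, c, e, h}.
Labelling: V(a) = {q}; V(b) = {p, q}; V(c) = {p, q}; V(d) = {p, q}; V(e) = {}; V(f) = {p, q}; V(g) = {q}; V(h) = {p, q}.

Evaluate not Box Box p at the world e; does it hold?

Yes

At e: Box Box p is false, so not Box Box p is true.
  At e: Box Box p requires Box p at every successor {b, c, d, e, f, h}.
    Box p fails at b, so Box Box p is false at e.
      At b: Box p requires p at every successor {b, c, e, h}.
        p fails at e, so Box p is false at b.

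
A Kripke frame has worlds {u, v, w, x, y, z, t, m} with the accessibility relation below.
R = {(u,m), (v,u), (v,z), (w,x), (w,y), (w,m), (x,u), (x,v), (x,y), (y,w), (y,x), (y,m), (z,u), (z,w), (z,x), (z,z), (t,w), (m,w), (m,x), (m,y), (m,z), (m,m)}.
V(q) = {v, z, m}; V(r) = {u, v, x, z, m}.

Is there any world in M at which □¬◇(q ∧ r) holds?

No

Let φ = □¬◇(q ∧ r). Evaluate φ at each world:
  u (successors {m}): φ is false.
  v (successors {u, z}): φ is false.
  w (successors {x, y, m}): φ is false.
  x (successors {u, v, y}): φ is false.
  y (successors {w, x, m}): φ is false.
  z (successors {u, w, x, z}): φ is false.
  t (successors {w}): φ is false.
  m (successors {w, x, y, z, m}): φ is false.
For instance, at w:
  At w: □¬◇(q ∧ r) requires ¬◇(q ∧ r) at every successor {x, y, m}.
    ¬◇(q ∧ r) fails at x, so □¬◇(q ∧ r) is false at w.
      At x: ◇(q ∧ r) is true, so ¬◇(q ∧ r) is false.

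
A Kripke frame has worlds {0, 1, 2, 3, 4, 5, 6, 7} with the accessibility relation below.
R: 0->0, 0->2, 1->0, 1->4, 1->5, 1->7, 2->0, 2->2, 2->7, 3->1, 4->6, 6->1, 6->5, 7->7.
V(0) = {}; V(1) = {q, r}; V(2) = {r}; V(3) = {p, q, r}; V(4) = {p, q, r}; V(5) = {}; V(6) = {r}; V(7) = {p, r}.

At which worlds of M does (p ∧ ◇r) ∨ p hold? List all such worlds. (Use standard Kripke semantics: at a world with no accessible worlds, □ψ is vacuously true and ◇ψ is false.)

Recall that ◇ψ holds at a world iff ψ holds at some accessible world.
Let φ = (p ∧ ◇r) ∨ p. Evaluate φ at each world:
  0 (successors {0, 2}): φ is false.
  1 (successors {0, 4, 5, 7}): φ is false.
  2 (successors {0, 2, 7}): φ is false.
  3 (successors {1}): φ is true.
  4 (successors {6}): φ is true.
  5 (successors ∅): φ is false.
  6 (successors {1, 5}): φ is false.
  7 (successors {7}): φ is true.
For instance, at 1:
  At 1: p ∧ ◇r is false, p is false, so (p ∧ ◇r) ∨ p is false.
    At 1: p is false, ◇r is true, so p ∧ ◇r is false.
      At 1: ◇r requires r at some successor in {0, 4, 5, 7}.
        r holds at 4, so ◇r is true at 1.
Satisfying worlds: {3, 4, 7}

3, 4, 7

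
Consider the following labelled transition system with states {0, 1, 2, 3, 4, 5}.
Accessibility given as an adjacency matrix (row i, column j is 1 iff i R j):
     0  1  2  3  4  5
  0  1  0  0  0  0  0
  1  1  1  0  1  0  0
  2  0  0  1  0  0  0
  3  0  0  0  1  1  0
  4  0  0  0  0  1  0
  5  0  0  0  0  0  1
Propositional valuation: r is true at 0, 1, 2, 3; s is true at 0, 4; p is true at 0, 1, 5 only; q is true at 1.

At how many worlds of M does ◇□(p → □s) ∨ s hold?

5

Recall that □ψ holds at a world iff ψ holds at every accessible world, and ◇ψ holds iff ψ holds at some accessible world.
Let φ = ◇□(p → □s) ∨ s. Evaluate φ at each world:
  0 (successors {0}): φ is true.
  1 (successors {0, 1, 3}): φ is true.
  2 (successors {2}): φ is true.
  3 (successors {3, 4}): φ is true.
  4 (successors {4}): φ is true.
  5 (successors {5}): φ is false.
For instance, at 0:
  At 0: ◇□(p → □s) is true, s is true, so ◇□(p → □s) ∨ s is true.
    At 0: ◇□(p → □s) requires □(p → □s) at some successor in {0}.
      □(p → □s) holds at 0, so ◇□(p → □s) is true at 0.
Satisfying worlds: {0, 1, 2, 3, 4}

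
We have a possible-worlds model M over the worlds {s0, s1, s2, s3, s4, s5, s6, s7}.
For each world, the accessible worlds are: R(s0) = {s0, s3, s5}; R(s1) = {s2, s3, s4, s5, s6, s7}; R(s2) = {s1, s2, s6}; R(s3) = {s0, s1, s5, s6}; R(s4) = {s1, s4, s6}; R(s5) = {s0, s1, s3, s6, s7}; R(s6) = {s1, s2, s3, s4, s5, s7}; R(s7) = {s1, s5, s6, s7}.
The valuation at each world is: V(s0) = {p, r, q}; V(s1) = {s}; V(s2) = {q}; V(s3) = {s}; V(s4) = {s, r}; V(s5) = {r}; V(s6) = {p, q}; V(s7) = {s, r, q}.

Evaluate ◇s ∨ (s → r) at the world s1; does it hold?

Yes

At s1: ◇s is true, s → r is false, so ◇s ∨ (s → r) is true.
  At s1: ◇s requires s at some successor in {s2, s3, s4, s5, s6, s7}.
    s holds at s3, so ◇s is true at s1.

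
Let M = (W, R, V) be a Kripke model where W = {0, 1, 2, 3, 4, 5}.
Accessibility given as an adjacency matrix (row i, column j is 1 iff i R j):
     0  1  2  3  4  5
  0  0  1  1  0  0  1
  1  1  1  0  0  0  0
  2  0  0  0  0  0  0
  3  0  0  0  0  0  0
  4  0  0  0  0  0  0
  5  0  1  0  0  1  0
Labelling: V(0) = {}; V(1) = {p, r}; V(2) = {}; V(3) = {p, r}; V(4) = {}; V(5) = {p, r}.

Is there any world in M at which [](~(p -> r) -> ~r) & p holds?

Yes

Let φ = [](~(p -> r) -> ~r) & p. Evaluate φ at each world:
  0 (successors {1, 2, 5}): φ is false.
  1 (successors {0, 1}): φ is true.
  2 (successors ∅): φ is false.
  3 (successors ∅): φ is true.
  4 (successors ∅): φ is false.
  5 (successors {1, 4}): φ is true.
Detail at 1 (witness):
  At 1: [](~(p -> r) -> ~r) is true, p is true, so [](~(p -> r) -> ~r) & p is true.
    At 1: [](~(p -> r) -> ~r) requires ~(p -> r) -> ~r at every successor {0, 1}.
      At 0: ~(p -> r) -> ~r is true.
      At 1: ~(p -> r) -> ~r is true.
    So [](~(p -> r) -> ~r) is true at 1.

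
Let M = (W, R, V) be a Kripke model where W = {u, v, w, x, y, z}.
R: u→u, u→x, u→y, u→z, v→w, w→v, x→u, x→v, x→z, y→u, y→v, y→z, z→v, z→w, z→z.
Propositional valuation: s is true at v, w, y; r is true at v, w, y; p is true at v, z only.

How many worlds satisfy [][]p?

1

Recall that []ψ holds at a world iff ψ holds at every accessible world, and <>ψ holds iff ψ holds at some accessible world.
Let φ = [][]p. Evaluate φ at each world:
  u (successors {u, x, y, z}): φ is false.
  v (successors {w}): φ is true.
  w (successors {v}): φ is false.
  x (successors {u, v, z}): φ is false.
  y (successors {u, v, z}): φ is false.
  z (successors {v, w, z}): φ is false.
For instance, at z:
  At z: [][]p requires []p at every successor {v, w, z}.
    []p fails at v, so [][]p is false at z.
      At v: []p requires p at every successor {w}.
        p fails at w, so []p is false at v.
Satisfying worlds: {v}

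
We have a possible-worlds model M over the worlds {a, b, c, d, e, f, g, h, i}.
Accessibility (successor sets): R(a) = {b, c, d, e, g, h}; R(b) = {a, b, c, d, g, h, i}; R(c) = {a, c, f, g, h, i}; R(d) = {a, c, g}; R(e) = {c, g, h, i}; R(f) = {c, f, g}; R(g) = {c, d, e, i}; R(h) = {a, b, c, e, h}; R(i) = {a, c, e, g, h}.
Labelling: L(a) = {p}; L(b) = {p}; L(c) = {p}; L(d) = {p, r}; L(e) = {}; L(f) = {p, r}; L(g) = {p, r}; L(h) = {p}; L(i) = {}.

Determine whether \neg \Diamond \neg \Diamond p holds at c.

Yes

At c: \Diamond \neg \Diamond p is false, so \neg \Diamond \neg \Diamond p is true.
  At c: \Diamond \neg \Diamond p requires \neg \Diamond p at some successor in {a, c, f, g, h, i}.
    At a: \neg \Diamond p is false.
    At c: \neg \Diamond p is false.
    At f: \neg \Diamond p is false.
    At g: \neg \Diamond p is false.
    At h: \neg \Diamond p is false.
    At i: \neg \Diamond p is false.
  So \Diamond \neg \Diamond p is false at c.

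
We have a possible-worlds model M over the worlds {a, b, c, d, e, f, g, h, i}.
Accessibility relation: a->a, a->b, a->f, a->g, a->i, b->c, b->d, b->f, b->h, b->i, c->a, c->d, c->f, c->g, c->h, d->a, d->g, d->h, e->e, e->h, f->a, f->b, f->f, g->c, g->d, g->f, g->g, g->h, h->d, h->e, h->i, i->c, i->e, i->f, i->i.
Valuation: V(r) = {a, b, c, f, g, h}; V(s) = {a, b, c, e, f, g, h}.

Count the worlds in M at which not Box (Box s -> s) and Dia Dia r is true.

Let φ = not Box (Box s -> s) and Dia Dia r. Evaluate φ at each world:
  a (successors {a, b, f, g, i}): φ is false.
  b (successors {c, d, f, h, i}): φ is true.
  c (successors {a, d, f, g, h}): φ is true.
  d (successors {a, g, h}): φ is false.
  e (successors {e, h}): φ is false.
  f (successors {a, b, f}): φ is false.
  g (successors {c, d, f, g, h}): φ is true.
  h (successors {d, e, i}): φ is true.
  i (successors {c, e, f, i}): φ is false.
For instance, at a:
  At a: not Box (Box s -> s) is false, Dia Dia r is true, so not Box (Box s -> s) and Dia Dia r is false.
    At a: Box (Box s -> s) is true, so not Box (Box s -> s) is false.
      At a: Box (Box s -> s) requires Box s -> s at every successor {a, b, f, g, i}.
        At a: Box s -> s is true.
        At b: Box s -> s is true.
        At f: Box s -> s is true.
        At g: Box s -> s is true.
        At i: Box s -> s is true.
      So Box (Box s -> s) is true at a.
    At a: Dia Dia r requires Dia r at some successor in {a, b, f, g, i}.
      Dia r holds at a, so Dia Dia r is true at a.
Satisfying worlds: {b, c, g, h}

4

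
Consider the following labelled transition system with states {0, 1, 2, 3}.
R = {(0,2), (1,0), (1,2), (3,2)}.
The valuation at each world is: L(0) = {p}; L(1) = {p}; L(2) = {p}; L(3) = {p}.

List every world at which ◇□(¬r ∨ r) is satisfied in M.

0, 1, 3

Let φ = ◇□(¬r ∨ r). Evaluate φ at each world:
  0 (successors {2}): φ is true.
  1 (successors {0, 2}): φ is true.
  2 (successors ∅): φ is false.
  3 (successors {2}): φ is true.
For instance, at 3:
  At 3: ◇□(¬r ∨ r) requires □(¬r ∨ r) at some successor in {2}.
    □(¬r ∨ r) holds at 2, so ◇□(¬r ∨ r) is true at 3.
      At 2: no accessible worlds, so □(¬r ∨ r) holds vacuously.
Satisfying worlds: {0, 1, 3}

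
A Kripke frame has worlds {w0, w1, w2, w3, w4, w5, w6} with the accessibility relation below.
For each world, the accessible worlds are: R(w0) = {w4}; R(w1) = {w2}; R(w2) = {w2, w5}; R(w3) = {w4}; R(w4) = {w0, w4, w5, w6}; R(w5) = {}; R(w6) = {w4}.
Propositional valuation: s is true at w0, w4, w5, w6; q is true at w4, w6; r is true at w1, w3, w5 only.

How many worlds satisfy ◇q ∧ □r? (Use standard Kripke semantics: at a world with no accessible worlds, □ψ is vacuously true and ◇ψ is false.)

Let φ = ◇q ∧ □r. Evaluate φ at each world:
  w0 (successors {w4}): φ is false.
  w1 (successors {w2}): φ is false.
  w2 (successors {w2, w5}): φ is false.
  w3 (successors {w4}): φ is false.
  w4 (successors {w0, w4, w5, w6}): φ is false.
  w5 (successors ∅): φ is false.
  w6 (successors {w4}): φ is false.
For instance, at w2:
  At w2: ◇q is false, □r is false, so ◇q ∧ □r is false.
    At w2: ◇q requires q at some successor in {w2, w5}.
      At w2: q is false.
      At w5: q is false.
    So ◇q is false at w2.
    At w2: □r requires r at every successor {w2, w5}.
      r fails at w2, so □r is false at w2.
Satisfying worlds: none.

0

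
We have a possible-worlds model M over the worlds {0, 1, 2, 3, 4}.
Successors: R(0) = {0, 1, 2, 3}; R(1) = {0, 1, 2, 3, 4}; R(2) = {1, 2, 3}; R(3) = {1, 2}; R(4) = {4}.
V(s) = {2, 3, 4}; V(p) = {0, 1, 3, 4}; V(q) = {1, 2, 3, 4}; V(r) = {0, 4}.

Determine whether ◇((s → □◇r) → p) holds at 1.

At 1: ◇((s → □◇r) → p) requires (s → □◇r) → p at some successor in {0, 1, 2, 3, 4}.
  (s → □◇r) → p holds at 0, so ◇((s → □◇r) → p) is true at 1.
    At 0: s → □◇r is true, p is true, so (s → □◇r) → p is true.
      At 0: s is false, □◇r is false, so s → □◇r is true.

Yes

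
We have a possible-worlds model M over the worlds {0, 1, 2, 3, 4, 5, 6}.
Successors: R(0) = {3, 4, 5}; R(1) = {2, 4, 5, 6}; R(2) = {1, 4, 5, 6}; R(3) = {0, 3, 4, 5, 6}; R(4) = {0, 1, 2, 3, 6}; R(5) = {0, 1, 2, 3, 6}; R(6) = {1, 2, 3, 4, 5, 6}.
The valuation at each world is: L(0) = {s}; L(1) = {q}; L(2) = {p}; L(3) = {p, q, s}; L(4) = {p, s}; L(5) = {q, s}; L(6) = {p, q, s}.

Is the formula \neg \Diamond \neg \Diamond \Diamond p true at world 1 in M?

At 1: \Diamond \neg \Diamond \Diamond p is false, so \neg \Diamond \neg \Diamond \Diamond p is true.
  At 1: \Diamond \neg \Diamond \Diamond p requires \neg \Diamond \Diamond p at some successor in {2, 4, 5, 6}.
    At 2: \neg \Diamond \Diamond p is false.
    At 4: \neg \Diamond \Diamond p is false.
    At 5: \neg \Diamond \Diamond p is false.
    At 6: \neg \Diamond \Diamond p is false.
  So \Diamond \neg \Diamond \Diamond p is false at 1.

Yes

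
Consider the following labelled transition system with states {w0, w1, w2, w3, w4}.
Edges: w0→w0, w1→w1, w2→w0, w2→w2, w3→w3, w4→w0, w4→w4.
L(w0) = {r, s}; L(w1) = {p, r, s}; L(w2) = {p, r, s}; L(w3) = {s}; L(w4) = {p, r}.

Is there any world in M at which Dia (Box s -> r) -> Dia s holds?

Yes

Recall that Box ψ holds at a world iff ψ holds at every accessible world, and Dia ψ holds iff ψ holds at some accessible world.
Let φ = Dia (Box s -> r) -> Dia s. Evaluate φ at each world:
  w0 (successors {w0}): φ is true.
  w1 (successors {w1}): φ is true.
  w2 (successors {w0, w2}): φ is true.
  w3 (successors {w3}): φ is true.
  w4 (successors {w0, w4}): φ is true.
Detail at w0 (witness):
  At w0: Dia (Box s -> r) is true, Dia s is true, so Dia (Box s -> r) -> Dia s is true.
    At w0: Dia (Box s -> r) requires Box s -> r at some successor in {w0}.
      Box s -> r holds at w0, so Dia (Box s -> r) is true at w0.
    At w0: Dia s requires s at some successor in {w0}.
      s holds at w0, so Dia s is true at w0.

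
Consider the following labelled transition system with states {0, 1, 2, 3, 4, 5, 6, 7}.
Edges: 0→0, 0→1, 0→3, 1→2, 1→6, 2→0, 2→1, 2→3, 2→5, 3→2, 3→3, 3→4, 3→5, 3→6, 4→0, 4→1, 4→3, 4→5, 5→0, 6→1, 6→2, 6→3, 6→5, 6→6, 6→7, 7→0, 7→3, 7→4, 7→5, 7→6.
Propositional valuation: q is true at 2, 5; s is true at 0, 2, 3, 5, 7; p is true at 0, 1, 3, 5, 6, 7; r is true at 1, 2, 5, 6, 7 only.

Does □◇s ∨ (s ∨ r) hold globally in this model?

Yes

Let φ = □◇s ∨ (s ∨ r). Evaluate φ at each world:
  0 (successors {0, 1, 3}): φ is true.
  1 (successors {2, 6}): φ is true.
  2 (successors {0, 1, 3, 5}): φ is true.
  3 (successors {2, 3, 4, 5, 6}): φ is true.
  4 (successors {0, 1, 3, 5}): φ is true.
  5 (successors {0}): φ is true.
  6 (successors {1, 2, 3, 5, 6, 7}): φ is true.
  7 (successors {0, 3, 4, 5, 6}): φ is true.
For instance, at 4:
  At 4: □◇s is true, s ∨ r is false, so □◇s ∨ (s ∨ r) is true.
    At 4: □◇s requires ◇s at every successor {0, 1, 3, 5}.
      At 0: ◇s is true.
      At 1: ◇s is true.
      At 3: ◇s is true.
      At 5: ◇s is true.
    So □◇s is true at 4.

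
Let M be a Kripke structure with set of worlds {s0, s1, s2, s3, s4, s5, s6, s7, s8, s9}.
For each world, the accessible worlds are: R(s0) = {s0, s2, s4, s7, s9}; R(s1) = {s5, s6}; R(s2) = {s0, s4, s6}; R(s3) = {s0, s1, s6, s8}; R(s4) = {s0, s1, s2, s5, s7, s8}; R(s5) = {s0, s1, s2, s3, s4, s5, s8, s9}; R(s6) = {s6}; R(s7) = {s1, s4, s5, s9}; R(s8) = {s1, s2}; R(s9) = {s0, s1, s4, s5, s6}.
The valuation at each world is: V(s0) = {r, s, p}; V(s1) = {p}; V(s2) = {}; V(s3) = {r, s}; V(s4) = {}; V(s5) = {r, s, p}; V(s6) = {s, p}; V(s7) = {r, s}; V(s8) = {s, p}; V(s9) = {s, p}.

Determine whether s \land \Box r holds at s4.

No

Recall that \Box ψ holds at a world iff ψ holds at every accessible world, and \Diamond ψ holds iff ψ holds at some accessible world.
At s4: s is false, \Box r is false, so s \land \Box r is false.
  At s4: \Box r requires r at every successor {s0, s1, s2, s5, s7, s8}.
    r fails at s1, so \Box r is false at s4.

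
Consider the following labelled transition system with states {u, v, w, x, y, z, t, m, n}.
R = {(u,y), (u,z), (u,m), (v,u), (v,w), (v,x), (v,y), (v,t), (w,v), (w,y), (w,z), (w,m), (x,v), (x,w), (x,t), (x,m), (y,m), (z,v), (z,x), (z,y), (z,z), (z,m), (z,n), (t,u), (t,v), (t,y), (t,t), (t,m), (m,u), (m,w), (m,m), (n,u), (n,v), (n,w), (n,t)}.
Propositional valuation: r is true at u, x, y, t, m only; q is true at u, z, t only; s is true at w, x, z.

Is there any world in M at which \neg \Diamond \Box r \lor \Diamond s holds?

Yes

Let φ = \neg \Diamond \Box r \lor \Diamond s. Evaluate φ at each world:
  u (successors {y, z, m}): φ is true.
  v (successors {u, w, x, y, t}): φ is true.
  w (successors {v, y, z, m}): φ is true.
  x (successors {v, w, t, m}): φ is true.
  y (successors {m}): φ is true.
  z (successors {v, x, y, z, m, n}): φ is true.
  t (successors {u, v, y, t, m}): φ is false.
  m (successors {u, w, m}): φ is true.
  n (successors {u, v, w, t}): φ is true.
Detail at u (witness):
  At u: \neg \Diamond \Box r is false, \Diamond s is true, so \neg \Diamond \Box r \lor \Diamond s is true.
    At u: \Diamond \Box r is true, so \neg \Diamond \Box r is false.
      At u: \Diamond \Box r requires \Box r at some successor in {y, z, m}.
        \Box r holds at y, so \Diamond \Box r is true at u.
    At u: \Diamond s requires s at some successor in {y, z, m}.
      s holds at z, so \Diamond s is true at u.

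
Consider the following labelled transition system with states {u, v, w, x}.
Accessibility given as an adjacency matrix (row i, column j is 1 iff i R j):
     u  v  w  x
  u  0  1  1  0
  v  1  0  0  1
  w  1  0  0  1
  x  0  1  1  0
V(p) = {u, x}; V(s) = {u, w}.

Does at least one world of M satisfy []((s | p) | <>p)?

Let φ = []((s | p) | <>p). Evaluate φ at each world:
  u (successors {v, w}): φ is true.
  v (successors {u, x}): φ is true.
  w (successors {u, x}): φ is true.
  x (successors {v, w}): φ is true.
Detail at u (witness):
  At u: []((s | p) | <>p) requires (s | p) | <>p at every successor {v, w}.
      At v: s | p is false, <>p is true, so (s | p) | <>p is true.
      At w: s | p is true, <>p is true, so (s | p) | <>p is true.
  So []((s | p) | <>p) is true at u.

Yes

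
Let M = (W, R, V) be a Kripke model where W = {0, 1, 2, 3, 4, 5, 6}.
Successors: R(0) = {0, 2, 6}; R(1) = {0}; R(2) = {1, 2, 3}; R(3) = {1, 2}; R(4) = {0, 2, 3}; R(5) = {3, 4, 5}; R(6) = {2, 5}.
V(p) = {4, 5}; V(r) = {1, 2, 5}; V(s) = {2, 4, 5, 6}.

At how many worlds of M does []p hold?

0

Recall that []ψ holds at a world iff ψ holds at every accessible world, and <>ψ holds iff ψ holds at some accessible world.
Let φ = []p. Evaluate φ at each world:
  0 (successors {0, 2, 6}): φ is false.
  1 (successors {0}): φ is false.
  2 (successors {1, 2, 3}): φ is false.
  3 (successors {1, 2}): φ is false.
  4 (successors {0, 2, 3}): φ is false.
  5 (successors {3, 4, 5}): φ is false.
  6 (successors {2, 5}): φ is false.
For instance, at 3:
  At 3: []p requires p at every successor {1, 2}.
    p fails at 1, so []p is false at 3.
Satisfying worlds: none.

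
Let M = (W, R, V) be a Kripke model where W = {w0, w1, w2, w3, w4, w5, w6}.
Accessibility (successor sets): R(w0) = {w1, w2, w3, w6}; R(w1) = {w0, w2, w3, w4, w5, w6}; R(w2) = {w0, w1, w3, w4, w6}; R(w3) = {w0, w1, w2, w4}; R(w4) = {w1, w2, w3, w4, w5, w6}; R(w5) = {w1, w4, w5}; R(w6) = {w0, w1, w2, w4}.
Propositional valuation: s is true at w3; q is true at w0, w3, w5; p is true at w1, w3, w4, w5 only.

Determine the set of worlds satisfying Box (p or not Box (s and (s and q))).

Recall that Box ψ holds at a world iff ψ holds at every accessible world, and Dia ψ holds iff ψ holds at some accessible world.
Let φ = Box (p or not Box (s and (s and q))). Evaluate φ at each world:
  w0 (successors {w1, w2, w3, w6}): φ is true.
  w1 (successors {w0, w2, w3, w4, w5, w6}): φ is true.
  w2 (successors {w0, w1, w3, w4, w6}): φ is true.
  w3 (successors {w0, w1, w2, w4}): φ is true.
  w4 (successors {w1, w2, w3, w4, w5, w6}): φ is true.
  w5 (successors {w1, w4, w5}): φ is true.
  w6 (successors {w0, w1, w2, w4}): φ is true.
For instance, at w0:
  At w0: Box (p or not Box (s and (s and q))) requires p or not Box (s and (s and q)) at every successor {w1, w2, w3, w6}.
    At w1: p or not Box (s and (s and q)) is true.
    At w2: p or not Box (s and (s and q)) is true.
    At w3: p or not Box (s and (s and q)) is true.
    At w6: p or not Box (s and (s and q)) is true.
  So Box (p or not Box (s and (s and q))) is true at w0.
Satisfying worlds: {w0, w1, w2, w3, w4, w5, w6}

w0, w1, w2, w3, w4, w5, w6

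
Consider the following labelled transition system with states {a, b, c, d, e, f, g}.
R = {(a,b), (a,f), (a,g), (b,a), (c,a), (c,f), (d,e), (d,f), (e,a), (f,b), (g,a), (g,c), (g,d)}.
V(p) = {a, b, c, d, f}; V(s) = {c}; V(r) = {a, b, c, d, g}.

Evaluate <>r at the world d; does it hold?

At d: <>r requires r at some successor in {e, f}.
  At e: r is false.
  At f: r is false.
So <>r is false at d.

No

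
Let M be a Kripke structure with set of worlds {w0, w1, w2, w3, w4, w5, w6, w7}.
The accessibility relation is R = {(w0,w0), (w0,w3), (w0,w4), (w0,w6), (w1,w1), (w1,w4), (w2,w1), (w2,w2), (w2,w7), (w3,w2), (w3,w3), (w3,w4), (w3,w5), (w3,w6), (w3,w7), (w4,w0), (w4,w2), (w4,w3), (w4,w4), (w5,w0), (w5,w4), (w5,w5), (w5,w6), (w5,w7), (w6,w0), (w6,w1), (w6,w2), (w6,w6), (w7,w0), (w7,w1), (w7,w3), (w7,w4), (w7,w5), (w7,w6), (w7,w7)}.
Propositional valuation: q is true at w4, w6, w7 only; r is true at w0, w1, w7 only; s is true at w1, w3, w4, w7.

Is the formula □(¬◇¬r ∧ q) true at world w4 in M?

No

At w4: □(¬◇¬r ∧ q) requires ¬◇¬r ∧ q at every successor {w0, w2, w3, w4}.
  ¬◇¬r ∧ q fails at w0, so □(¬◇¬r ∧ q) is false at w4.
    At w0: ¬◇¬r is false, q is false, so ¬◇¬r ∧ q is false.
      At w0: ◇¬r is true, so ¬◇¬r is false.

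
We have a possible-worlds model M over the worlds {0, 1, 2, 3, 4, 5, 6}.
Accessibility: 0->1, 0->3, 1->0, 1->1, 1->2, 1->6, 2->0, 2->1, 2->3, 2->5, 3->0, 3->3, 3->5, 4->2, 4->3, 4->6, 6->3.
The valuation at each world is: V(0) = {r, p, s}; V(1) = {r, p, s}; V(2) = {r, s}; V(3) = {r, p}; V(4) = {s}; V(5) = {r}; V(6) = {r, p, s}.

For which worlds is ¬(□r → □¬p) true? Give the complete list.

0, 1, 2, 3, 4, 6

Recall that □ψ holds at a world iff ψ holds at every accessible world, and ◇ψ holds iff ψ holds at some accessible world.
Let φ = ¬(□r → □¬p). Evaluate φ at each world:
  0 (successors {1, 3}): φ is true.
  1 (successors {0, 1, 2, 6}): φ is true.
  2 (successors {0, 1, 3, 5}): φ is true.
  3 (successors {0, 3, 5}): φ is true.
  4 (successors {2, 3, 6}): φ is true.
  5 (successors ∅): φ is false.
  6 (successors {3}): φ is true.
For instance, at 1:
  At 1: □r → □¬p is false, so ¬(□r → □¬p) is true.
    At 1: □r is true, □¬p is false, so □r → □¬p is false.
      At 1: □r requires r at every successor {0, 1, 2, 6}.
        At 0: r is true.
        At 1: r is true.
        At 2: r is true.
        At 6: r is true.
      So □r is true at 1.
      At 1: □¬p requires ¬p at every successor {0, 1, 2, 6}.
        ¬p fails at 0, so □¬p is false at 1.
Satisfying worlds: {0, 1, 2, 3, 4, 6}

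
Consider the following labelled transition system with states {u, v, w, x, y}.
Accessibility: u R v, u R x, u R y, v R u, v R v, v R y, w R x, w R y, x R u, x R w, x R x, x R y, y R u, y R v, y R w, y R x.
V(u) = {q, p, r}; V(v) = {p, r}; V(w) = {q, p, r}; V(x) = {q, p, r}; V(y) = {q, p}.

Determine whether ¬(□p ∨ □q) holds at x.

No

Recall that □ψ holds at a world iff ψ holds at every accessible world, and ◇ψ holds iff ψ holds at some accessible world.
At x: □p ∨ □q is true, so ¬(□p ∨ □q) is false.
  At x: □p is true, □q is true, so □p ∨ □q is true.
    At x: □p requires p at every successor {u, w, x, y}.
      At u: p is true.
      At w: p is true.
      At x: p is true.
      At y: p is true.
    So □p is true at x.
    At x: □q requires q at every successor {u, w, x, y}.
      At u: q is true.
      At w: q is true.
      At x: q is true.
      At y: q is true.
    So □q is true at x.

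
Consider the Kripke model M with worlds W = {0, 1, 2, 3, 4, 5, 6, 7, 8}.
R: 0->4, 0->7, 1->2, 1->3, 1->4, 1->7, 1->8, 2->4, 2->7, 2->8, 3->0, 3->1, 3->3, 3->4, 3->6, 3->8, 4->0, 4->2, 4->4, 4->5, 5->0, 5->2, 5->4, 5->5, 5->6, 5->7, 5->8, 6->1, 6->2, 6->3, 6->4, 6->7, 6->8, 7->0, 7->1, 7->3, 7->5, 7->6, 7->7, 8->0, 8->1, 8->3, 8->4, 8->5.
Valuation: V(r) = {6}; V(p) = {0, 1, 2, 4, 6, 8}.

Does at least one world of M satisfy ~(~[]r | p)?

No

Let φ = ~(~[]r | p). Evaluate φ at each world:
  0 (successors {4, 7}): φ is false.
  1 (successors {2, 3, 4, 7, 8}): φ is false.
  2 (successors {4, 7, 8}): φ is false.
  3 (successors {0, 1, 3, 4, 6, 8}): φ is false.
  4 (successors {0, 2, 4, 5}): φ is false.
  5 (successors {0, 2, 4, 5, 6, 7, 8}): φ is false.
  6 (successors {1, 2, 3, 4, 7, 8}): φ is false.
  7 (successors {0, 1, 3, 5, 6, 7}): φ is false.
  8 (successors {0, 1, 3, 4, 5}): φ is false.
For instance, at 3:
  At 3: ~[]r | p is true, so ~(~[]r | p) is false.
    At 3: ~[]r is true, p is false, so ~[]r | p is true.
      At 3: []r is false, so ~[]r is true.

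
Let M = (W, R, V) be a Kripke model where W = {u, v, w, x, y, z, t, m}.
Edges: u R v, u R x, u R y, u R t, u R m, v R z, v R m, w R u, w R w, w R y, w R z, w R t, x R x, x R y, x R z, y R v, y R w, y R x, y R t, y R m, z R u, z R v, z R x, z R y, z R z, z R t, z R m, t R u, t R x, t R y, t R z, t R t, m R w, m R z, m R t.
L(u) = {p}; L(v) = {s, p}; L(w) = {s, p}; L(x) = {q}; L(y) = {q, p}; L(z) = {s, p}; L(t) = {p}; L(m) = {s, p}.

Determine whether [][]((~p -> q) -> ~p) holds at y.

No

At y: [][]((~p -> q) -> ~p) requires []((~p -> q) -> ~p) at every successor {v, w, x, t, m}.
  []((~p -> q) -> ~p) fails at v, so [][]((~p -> q) -> ~p) is false at y.
    At v: []((~p -> q) -> ~p) requires (~p -> q) -> ~p at every successor {z, m}.
      (~p -> q) -> ~p fails at z, so []((~p -> q) -> ~p) is false at v.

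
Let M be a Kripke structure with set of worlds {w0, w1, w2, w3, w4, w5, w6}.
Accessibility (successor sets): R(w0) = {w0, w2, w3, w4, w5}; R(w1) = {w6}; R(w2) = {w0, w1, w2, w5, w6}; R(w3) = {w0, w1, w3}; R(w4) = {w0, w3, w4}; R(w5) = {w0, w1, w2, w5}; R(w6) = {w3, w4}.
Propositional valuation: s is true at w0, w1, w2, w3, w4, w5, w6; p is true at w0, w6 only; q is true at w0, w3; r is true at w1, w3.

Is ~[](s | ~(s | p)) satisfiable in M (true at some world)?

Let φ = ~[](s | ~(s | p)). Evaluate φ at each world:
  w0 (successors {w0, w2, w3, w4, w5}): φ is false.
  w1 (successors {w6}): φ is false.
  w2 (successors {w0, w1, w2, w5, w6}): φ is false.
  w3 (successors {w0, w1, w3}): φ is false.
  w4 (successors {w0, w3, w4}): φ is false.
  w5 (successors {w0, w1, w2, w5}): φ is false.
  w6 (successors {w3, w4}): φ is false.
For instance, at w4:
  At w4: [](s | ~(s | p)) is true, so ~[](s | ~(s | p)) is false.
    At w4: [](s | ~(s | p)) requires s | ~(s | p) at every successor {w0, w3, w4}.
      At w0: s | ~(s | p) is true.
      At w3: s | ~(s | p) is true.
      At w4: s | ~(s | p) is true.
    So [](s | ~(s | p)) is true at w4.

No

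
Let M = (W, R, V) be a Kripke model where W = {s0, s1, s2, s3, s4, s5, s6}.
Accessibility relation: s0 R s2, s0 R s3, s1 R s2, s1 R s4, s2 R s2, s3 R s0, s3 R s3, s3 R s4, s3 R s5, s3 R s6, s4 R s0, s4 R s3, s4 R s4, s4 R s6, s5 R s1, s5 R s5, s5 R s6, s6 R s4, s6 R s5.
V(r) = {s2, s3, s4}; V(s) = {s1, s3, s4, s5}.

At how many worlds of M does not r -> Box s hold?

4

Recall that Box ψ holds at a world iff ψ holds at every accessible world, and Dia ψ holds iff ψ holds at some accessible world.
Let φ = not r -> Box s. Evaluate φ at each world:
  s0 (successors {s2, s3}): φ is false.
  s1 (successors {s2, s4}): φ is false.
  s2 (successors {s2}): φ is true.
  s3 (successors {s0, s3, s4, s5, s6}): φ is true.
  s4 (successors {s0, s3, s4, s6}): φ is true.
  s5 (successors {s1, s5, s6}): φ is false.
  s6 (successors {s4, s5}): φ is true.
For instance, at s1:
  At s1: not r is true, Box s is false, so not r -> Box s is false.
    At s1: Box s requires s at every successor {s2, s4}.
      s fails at s2, so Box s is false at s1.
Satisfying worlds: {s2, s3, s4, s6}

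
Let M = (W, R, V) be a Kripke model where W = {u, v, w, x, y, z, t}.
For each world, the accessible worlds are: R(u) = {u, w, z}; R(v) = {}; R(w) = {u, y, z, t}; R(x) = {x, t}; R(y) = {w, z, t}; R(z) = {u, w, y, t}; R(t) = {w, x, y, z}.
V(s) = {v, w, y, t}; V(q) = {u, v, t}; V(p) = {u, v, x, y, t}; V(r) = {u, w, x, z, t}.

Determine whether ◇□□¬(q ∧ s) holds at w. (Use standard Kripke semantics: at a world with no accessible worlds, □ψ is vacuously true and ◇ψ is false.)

At w: ◇□□¬(q ∧ s) requires □□¬(q ∧ s) at some successor in {u, y, z, t}.
  At u: □□¬(q ∧ s) is false.
  At y: □□¬(q ∧ s) is false.
  At z: □□¬(q ∧ s) is false.
  At t: □□¬(q ∧ s) is false.
So ◇□□¬(q ∧ s) is false at w.

No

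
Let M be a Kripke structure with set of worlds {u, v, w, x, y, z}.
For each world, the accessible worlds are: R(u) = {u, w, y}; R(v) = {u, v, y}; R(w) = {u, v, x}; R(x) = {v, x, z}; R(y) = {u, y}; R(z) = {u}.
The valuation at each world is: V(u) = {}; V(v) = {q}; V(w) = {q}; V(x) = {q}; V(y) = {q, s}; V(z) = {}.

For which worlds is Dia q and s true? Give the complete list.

Let φ = Dia q and s. Evaluate φ at each world:
  u (successors {u, w, y}): φ is false.
  v (successors {u, v, y}): φ is false.
  w (successors {u, v, x}): φ is false.
  x (successors {v, x, z}): φ is false.
  y (successors {u, y}): φ is true.
  z (successors {u}): φ is false.
For instance, at w:
  At w: Dia q is true, s is false, so Dia q and s is false.
    At w: Dia q requires q at some successor in {u, v, x}.
      q holds at v, so Dia q is true at w.
Satisfying worlds: {y}

y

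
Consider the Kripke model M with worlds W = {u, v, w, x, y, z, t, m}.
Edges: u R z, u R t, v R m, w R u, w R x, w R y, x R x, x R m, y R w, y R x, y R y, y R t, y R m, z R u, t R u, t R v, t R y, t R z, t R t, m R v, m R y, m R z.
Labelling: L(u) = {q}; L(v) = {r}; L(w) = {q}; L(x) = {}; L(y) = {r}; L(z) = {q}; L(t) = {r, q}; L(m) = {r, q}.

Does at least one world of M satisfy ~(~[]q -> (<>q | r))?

Recall that []ψ holds at a world iff ψ holds at every accessible world, and <>ψ holds iff ψ holds at some accessible world.
Let φ = ~(~[]q -> (<>q | r)). Evaluate φ at each world:
  u (successors {z, t}): φ is false.
  v (successors {m}): φ is false.
  w (successors {u, x, y}): φ is false.
  x (successors {x, m}): φ is false.
  y (successors {w, x, y, t, m}): φ is false.
  z (successors {u}): φ is false.
  t (successors {u, v, y, z, t}): φ is false.
  m (successors {v, y, z}): φ is false.
For instance, at t:
  At t: ~[]q -> (<>q | r) is true, so ~(~[]q -> (<>q | r)) is false.
    At t: ~[]q is true, <>q | r is true, so ~[]q -> (<>q | r) is true.
      At t: []q is false, so ~[]q is true.
      At t: <>q is true, r is true, so <>q | r is true.

No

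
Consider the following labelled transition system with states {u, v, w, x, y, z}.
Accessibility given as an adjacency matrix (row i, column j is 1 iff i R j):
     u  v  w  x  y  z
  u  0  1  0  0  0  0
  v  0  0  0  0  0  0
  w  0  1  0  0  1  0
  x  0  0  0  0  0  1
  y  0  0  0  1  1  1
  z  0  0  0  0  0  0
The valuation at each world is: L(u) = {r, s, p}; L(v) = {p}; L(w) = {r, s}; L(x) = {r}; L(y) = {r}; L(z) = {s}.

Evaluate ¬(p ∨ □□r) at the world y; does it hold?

Yes

Recall that □ψ holds at a world iff ψ holds at every accessible world, and ◇ψ holds iff ψ holds at some accessible world.
At y: p ∨ □□r is false, so ¬(p ∨ □□r) is true.
  At y: p is false, □□r is false, so p ∨ □□r is false.
    At y: □□r requires □r at every successor {x, y, z}.
      □r fails at x, so □□r is false at y.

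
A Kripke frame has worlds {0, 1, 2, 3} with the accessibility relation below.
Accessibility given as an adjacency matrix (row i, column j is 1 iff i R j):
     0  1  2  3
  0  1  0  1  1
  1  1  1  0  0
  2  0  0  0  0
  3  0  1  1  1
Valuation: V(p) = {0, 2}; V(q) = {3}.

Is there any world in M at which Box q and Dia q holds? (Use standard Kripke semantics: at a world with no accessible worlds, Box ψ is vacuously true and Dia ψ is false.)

Let φ = Box q and Dia q. Evaluate φ at each world:
  0 (successors {0, 2, 3}): φ is false.
  1 (successors {0, 1}): φ is false.
  2 (successors ∅): φ is false.
  3 (successors {1, 2, 3}): φ is false.
For instance, at 0:
  At 0: Box q is false, Dia q is true, so Box q and Dia q is false.
    At 0: Box q requires q at every successor {0, 2, 3}.
      q fails at 0, so Box q is false at 0.
    At 0: Dia q requires q at some successor in {0, 2, 3}.
      q holds at 3, so Dia q is true at 0.

No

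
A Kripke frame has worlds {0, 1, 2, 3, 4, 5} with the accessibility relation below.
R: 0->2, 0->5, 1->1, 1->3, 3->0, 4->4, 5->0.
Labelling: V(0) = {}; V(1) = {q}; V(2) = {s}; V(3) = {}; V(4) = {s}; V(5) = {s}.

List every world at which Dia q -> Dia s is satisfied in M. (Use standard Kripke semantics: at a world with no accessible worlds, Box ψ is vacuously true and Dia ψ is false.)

0, 2, 3, 4, 5

Recall that Dia ψ holds at a world iff ψ holds at some accessible world.
Let φ = Dia q -> Dia s. Evaluate φ at each world:
  0 (successors {2, 5}): φ is true.
  1 (successors {1, 3}): φ is false.
  2 (successors ∅): φ is true.
  3 (successors {0}): φ is true.
  4 (successors {4}): φ is true.
  5 (successors {0}): φ is true.
For instance, at 3:
  At 3: Dia q is false, Dia s is false, so Dia q -> Dia s is true.
    At 3: Dia q requires q at some successor in {0}.
      At 0: q is false.
    So Dia q is false at 3.
    At 3: Dia s requires s at some successor in {0}.
      At 0: s is false.
    So Dia s is false at 3.
Satisfying worlds: {0, 2, 3, 4, 5}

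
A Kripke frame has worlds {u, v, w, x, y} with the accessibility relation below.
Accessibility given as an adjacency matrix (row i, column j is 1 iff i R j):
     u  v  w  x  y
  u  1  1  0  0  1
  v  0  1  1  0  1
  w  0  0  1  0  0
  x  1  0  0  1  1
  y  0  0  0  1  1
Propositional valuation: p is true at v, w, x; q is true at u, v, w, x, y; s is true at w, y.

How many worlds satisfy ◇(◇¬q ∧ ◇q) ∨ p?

3

Recall that ◇ψ holds at a world iff ψ holds at some accessible world.
Let φ = ◇(◇¬q ∧ ◇q) ∨ p. Evaluate φ at each world:
  u (successors {u, v, y}): φ is false.
  v (successors {v, w, y}): φ is true.
  w (successors {w}): φ is true.
  x (successors {u, x, y}): φ is true.
  y (successors {x, y}): φ is false.
For instance, at x:
  At x: ◇(◇¬q ∧ ◇q) is false, p is true, so ◇(◇¬q ∧ ◇q) ∨ p is true.
    At x: ◇(◇¬q ∧ ◇q) requires ◇¬q ∧ ◇q at some successor in {u, x, y}.
      At u: ◇¬q ∧ ◇q is false.
      At x: ◇¬q ∧ ◇q is false.
      At y: ◇¬q ∧ ◇q is false.
    So ◇(◇¬q ∧ ◇q) is false at x.
Satisfying worlds: {v, w, x}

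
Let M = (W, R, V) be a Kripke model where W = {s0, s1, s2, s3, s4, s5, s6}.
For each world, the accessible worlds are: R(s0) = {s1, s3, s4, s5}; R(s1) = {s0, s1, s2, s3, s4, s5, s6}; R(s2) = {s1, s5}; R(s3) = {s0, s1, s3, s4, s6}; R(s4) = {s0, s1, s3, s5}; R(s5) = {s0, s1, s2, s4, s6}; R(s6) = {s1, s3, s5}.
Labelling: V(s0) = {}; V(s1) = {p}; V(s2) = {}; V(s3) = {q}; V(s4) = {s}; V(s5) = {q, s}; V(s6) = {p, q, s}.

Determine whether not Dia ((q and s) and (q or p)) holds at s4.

At s4: Dia ((q and s) and (q or p)) is true, so not Dia ((q and s) and (q or p)) is false.
  At s4: Dia ((q and s) and (q or p)) requires (q and s) and (q or p) at some successor in {s0, s1, s3, s5}.
    (q and s) and (q or p) holds at s5, so Dia ((q and s) and (q or p)) is true at s4.

No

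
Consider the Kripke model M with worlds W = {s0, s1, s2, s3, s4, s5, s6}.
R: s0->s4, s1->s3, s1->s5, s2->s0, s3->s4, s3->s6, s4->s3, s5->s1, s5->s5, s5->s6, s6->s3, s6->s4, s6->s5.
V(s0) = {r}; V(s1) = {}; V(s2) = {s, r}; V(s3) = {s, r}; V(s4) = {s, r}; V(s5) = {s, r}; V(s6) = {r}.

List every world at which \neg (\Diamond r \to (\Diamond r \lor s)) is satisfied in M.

Let φ = \neg (\Diamond r \to (\Diamond r \lor s)). Evaluate φ at each world:
  s0 (successors {s4}): φ is false.
  s1 (successors {s3, s5}): φ is false.
  s2 (successors {s0}): φ is false.
  s3 (successors {s4, s6}): φ is false.
  s4 (successors {s3}): φ is false.
  s5 (successors {s1, s5, s6}): φ is false.
  s6 (successors {s3, s4, s5}): φ is false.
For instance, at s2:
  At s2: \Diamond r \to (\Diamond r \lor s) is true, so \neg (\Diamond r \to (\Diamond r \lor s)) is false.
    At s2: \Diamond r is true, \Diamond r \lor s is true, so \Diamond r \to (\Diamond r \lor s) is true.
      At s2: \Diamond r requires r at some successor in {s0}.
        r holds at s0, so \Diamond r is true at s2.
      At s2: \Diamond r is true, s is true, so \Diamond r \lor s is true.
Satisfying worlds: none.

none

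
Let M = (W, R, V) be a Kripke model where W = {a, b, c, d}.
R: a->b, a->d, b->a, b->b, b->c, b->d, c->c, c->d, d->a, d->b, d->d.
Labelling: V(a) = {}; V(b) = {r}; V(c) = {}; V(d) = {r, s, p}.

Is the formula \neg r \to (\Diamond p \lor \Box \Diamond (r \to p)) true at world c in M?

Yes

At c: \neg r is true, \Diamond p \lor \Box \Diamond (r \to p) is true, so \neg r \to (\Diamond p \lor \Box \Diamond (r \to p)) is true.
  At c: \Diamond p is true, \Box \Diamond (r \to p) is true, so \Diamond p \lor \Box \Diamond (r \to p) is true.
    At c: \Diamond p requires p at some successor in {c, d}.
      p holds at d, so \Diamond p is true at c.
    At c: \Box \Diamond (r \to p) requires \Diamond (r \to p) at every successor {c, d}.
      At c: \Diamond (r \to p) is true.
      At d: \Diamond (r \to p) is true.
    So \Box \Diamond (r \to p) is true at c.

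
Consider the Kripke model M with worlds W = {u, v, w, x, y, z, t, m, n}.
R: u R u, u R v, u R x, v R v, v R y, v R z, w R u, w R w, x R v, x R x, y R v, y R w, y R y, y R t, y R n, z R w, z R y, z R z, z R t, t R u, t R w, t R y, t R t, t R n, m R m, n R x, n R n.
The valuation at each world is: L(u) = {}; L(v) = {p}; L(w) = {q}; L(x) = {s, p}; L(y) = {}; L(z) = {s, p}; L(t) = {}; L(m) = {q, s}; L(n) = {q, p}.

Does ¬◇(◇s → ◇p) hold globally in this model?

Let φ = ¬◇(◇s → ◇p). Evaluate φ at each world:
  u (successors {u, v, x}): φ is false.
  v (successors {v, y, z}): φ is false.
  w (successors {u, w}): φ is false.
  x (successors {v, x}): φ is false.
  y (successors {v, w, y, t, n}): φ is false.
  z (successors {w, y, z, t}): φ is false.
  t (successors {u, w, y, t, n}): φ is false.
  m (successors {m}): φ is true.
  n (successors {x, n}): φ is false.
Detail at u (counterexample):
  At u: ◇(◇s → ◇p) is true, so ¬◇(◇s → ◇p) is false.
    At u: ◇(◇s → ◇p) requires ◇s → ◇p at some successor in {u, v, x}.
      ◇s → ◇p holds at u, so ◇(◇s → ◇p) is true at u.

No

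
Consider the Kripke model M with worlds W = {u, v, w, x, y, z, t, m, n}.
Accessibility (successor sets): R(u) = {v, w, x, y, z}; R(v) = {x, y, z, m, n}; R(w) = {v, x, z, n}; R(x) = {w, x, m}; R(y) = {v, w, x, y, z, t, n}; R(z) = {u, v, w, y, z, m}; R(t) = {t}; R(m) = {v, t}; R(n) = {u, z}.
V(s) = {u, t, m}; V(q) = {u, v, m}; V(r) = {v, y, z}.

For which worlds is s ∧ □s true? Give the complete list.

t

Recall that □ψ holds at a world iff ψ holds at every accessible world, and ◇ψ holds iff ψ holds at some accessible world.
Let φ = s ∧ □s. Evaluate φ at each world:
  u (successors {v, w, x, y, z}): φ is false.
  v (successors {x, y, z, m, n}): φ is false.
  w (successors {v, x, z, n}): φ is false.
  x (successors {w, x, m}): φ is false.
  y (successors {v, w, x, y, z, t, n}): φ is false.
  z (successors {u, v, w, y, z, m}): φ is false.
  t (successors {t}): φ is true.
  m (successors {v, t}): φ is false.
  n (successors {u, z}): φ is false.
For instance, at y:
  At y: s is false, □s is false, so s ∧ □s is false.
    At y: □s requires s at every successor {v, w, x, y, z, t, n}.
      s fails at v, so □s is false at y.
Satisfying worlds: {t}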